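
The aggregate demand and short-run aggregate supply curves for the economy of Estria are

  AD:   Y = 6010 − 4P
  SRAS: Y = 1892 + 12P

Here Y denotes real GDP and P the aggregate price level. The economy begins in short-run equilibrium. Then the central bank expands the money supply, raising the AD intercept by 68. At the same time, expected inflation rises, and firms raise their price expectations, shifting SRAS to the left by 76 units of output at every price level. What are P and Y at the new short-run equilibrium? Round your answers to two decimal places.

After both shocks: AD is Y = 6078 − 4P and SRAS is Y = 1816 + 12P.
Setting them equal: 4262 = 16P, so P = 266.38.
Substituting into AD, Y = 5012.50.

P = 266.38, Y = 5012.50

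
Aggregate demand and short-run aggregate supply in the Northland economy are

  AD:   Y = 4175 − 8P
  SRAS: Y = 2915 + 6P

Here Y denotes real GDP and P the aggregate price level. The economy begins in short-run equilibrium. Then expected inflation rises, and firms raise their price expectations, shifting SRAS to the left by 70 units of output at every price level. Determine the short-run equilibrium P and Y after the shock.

P = 95, Y = 3415

This is a negative supply shock: SRAS shifts left.
New SRAS: Y = 2845 + 6P.
Set AD = SRAS: 4175 − 8P = 2845 + 6P, so 1330 = 14P and P = 95.
Y = 4175 − 8·95 = 3415.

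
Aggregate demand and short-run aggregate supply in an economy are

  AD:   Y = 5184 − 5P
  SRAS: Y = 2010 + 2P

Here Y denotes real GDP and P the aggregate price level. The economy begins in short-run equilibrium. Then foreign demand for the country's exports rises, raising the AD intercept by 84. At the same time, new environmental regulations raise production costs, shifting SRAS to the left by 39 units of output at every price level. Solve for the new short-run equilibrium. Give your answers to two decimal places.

P = 471.00, Y = 2913.00

After both shocks: AD is Y = 5268 − 5P and SRAS is Y = 1971 + 2P.
Setting them equal: 3297 = 7P, so P = 471.00.
Substituting into AD, Y = 2913.00.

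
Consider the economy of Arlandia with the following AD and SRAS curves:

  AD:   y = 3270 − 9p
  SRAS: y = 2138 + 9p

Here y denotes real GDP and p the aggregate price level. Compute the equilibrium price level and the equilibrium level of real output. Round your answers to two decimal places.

Set AD = SRAS: 3270 − 9p = 2138 + 9p, so 1132 = 18p and p = 62.89.
Substituting into AD, y = 3270 − 9p = 2704.00.

p = 62.89, y = 2704.00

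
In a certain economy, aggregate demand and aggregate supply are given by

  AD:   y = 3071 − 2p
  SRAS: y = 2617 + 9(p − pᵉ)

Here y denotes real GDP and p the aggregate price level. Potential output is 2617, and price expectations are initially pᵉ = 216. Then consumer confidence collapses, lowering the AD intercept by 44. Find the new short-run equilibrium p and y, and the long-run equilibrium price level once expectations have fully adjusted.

AD shifts left: new AD is y = 3027 − 2p. With pᵉ = 216, SRAS is y = 673 + 9p.
Short run: 3027 − 2p = 673 + 9p gives 2354 = 11p, so p = 214 and y = 3027 − 2·214 = 2599.
y = 2599 is below potential 2617; expectations adjust and SRAS shifts right until y = 2617.
Long run: on the new AD curve, 2617 = 3027 − 2p gives p = 205.

Short run: p = 214, y = 2599. Long run: p = 205.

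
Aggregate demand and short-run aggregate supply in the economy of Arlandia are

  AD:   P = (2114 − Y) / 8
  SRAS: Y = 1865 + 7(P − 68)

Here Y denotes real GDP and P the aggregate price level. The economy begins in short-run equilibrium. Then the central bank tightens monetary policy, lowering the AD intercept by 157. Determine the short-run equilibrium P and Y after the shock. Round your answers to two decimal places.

P = 37.87, Y = 1654.07

This is a negative demand shock: AD shifts left.
New AD: Y = 1957 − 8P.
SRAS can be written Y = 1389 + 7P.
Set AD = SRAS: 1957 − 8P = 1389 + 7P, so 568 = 15P and P = 37.87.
Substituting into AD, Y = 1654.07.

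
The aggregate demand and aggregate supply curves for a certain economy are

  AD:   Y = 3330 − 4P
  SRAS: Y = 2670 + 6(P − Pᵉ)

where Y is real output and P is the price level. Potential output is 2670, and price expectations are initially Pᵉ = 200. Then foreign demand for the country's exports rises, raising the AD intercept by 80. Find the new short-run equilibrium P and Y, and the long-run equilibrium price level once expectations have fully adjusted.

Short run: P = 194, Y = 2634. Long run: P = 185.

AD shifts right: new AD is Y = 3410 − 4P. With Pᵉ = 200, SRAS is Y = 1470 + 6P.
Short run: 3410 − 4P = 1470 + 6P gives 1940 = 10P, so P = 194 and Y = 3410 − 4·194 = 2634.
Y = 2634 is below potential 2670; expectations adjust and SRAS shifts right until Y = 2670.
Long run: on the new AD curve, 2670 = 3410 − 4P gives P = 185.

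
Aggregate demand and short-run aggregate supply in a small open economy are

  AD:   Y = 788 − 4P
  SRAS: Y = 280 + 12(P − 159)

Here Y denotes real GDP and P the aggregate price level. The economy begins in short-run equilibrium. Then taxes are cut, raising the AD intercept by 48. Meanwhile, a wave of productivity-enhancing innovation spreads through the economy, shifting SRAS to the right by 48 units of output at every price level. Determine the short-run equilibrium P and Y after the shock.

P = 151, Y = 232

After both shocks: AD is Y = 836 − 4P and SRAS is Y = 12P − 1580.
Setting them equal: 2416 = 16P, so P = 151.
Y = 836 − 4·151 = 232.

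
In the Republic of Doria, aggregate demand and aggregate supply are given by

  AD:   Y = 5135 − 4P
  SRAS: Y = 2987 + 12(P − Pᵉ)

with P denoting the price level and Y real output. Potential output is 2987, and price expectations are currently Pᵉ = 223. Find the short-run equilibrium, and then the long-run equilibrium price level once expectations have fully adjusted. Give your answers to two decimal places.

Short run: with Pᵉ = 223, SRAS is Y = 311 + 12P. Setting AD = SRAS gives 4824 = 16P, so P = 301.50 and Y = 5135 − 4P = 3929.00.
Output 3929.00 is above potential 2987, so over time expected prices rise and SRAS shifts left until Y returns to 2987.
Long run: Y = 2987 on the AD curve gives 2987 = 5135 − 4P, so P = 537.00.

Short run: P = 301.50, Y = 3929.00. Long run: P = 537.00.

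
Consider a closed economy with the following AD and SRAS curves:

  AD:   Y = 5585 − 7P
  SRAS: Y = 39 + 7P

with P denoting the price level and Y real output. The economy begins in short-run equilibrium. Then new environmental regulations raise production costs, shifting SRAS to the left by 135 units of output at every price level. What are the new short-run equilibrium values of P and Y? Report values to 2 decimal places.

This is a negative supply shock: SRAS shifts left.
New SRAS: Y = 7P − 96.
Set AD = SRAS: 5585 − 7P = 7P − 96, so 5681 = 14P and P = 405.79.
Substituting into AD, Y = 2744.50.

P = 405.79, Y = 2744.50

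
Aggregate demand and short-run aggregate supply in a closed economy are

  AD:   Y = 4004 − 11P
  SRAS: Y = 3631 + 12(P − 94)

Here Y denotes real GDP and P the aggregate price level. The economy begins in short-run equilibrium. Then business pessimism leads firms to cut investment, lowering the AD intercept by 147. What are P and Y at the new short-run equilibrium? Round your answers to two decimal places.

This is a negative demand shock: AD shifts left.
New AD: Y = 3857 − 11P.
SRAS can be written Y = 2503 + 12P.
Set AD = SRAS: 3857 − 11P = 2503 + 12P, so 1354 = 23P and P = 58.87.
Substituting into AD, Y = 3209.43.

P = 58.87, Y = 3209.43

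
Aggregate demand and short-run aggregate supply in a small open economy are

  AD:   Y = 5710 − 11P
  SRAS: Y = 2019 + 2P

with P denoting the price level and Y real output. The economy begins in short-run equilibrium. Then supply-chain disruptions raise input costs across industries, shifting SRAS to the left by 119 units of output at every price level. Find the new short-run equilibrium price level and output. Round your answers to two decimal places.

This is a negative supply shock: SRAS shifts left.
New SRAS: Y = 1900 + 2P.
Set AD = SRAS: 5710 − 11P = 1900 + 2P, so 3810 = 13P and P = 293.08.
Substituting into AD, Y = 2486.15.

P = 293.08, Y = 2486.15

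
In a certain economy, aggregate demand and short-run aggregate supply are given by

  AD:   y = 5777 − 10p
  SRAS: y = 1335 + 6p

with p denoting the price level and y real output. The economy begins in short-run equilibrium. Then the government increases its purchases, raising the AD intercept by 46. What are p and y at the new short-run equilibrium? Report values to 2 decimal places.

This is a positive demand shock: AD shifts right.
New AD: y = 5823 − 10p.
Set AD = SRAS: 5823 − 10p = 1335 + 6p, so 4488 = 16p and p = 280.50.
Substituting into AD, y = 3018.00.

p = 280.50, y = 3018.00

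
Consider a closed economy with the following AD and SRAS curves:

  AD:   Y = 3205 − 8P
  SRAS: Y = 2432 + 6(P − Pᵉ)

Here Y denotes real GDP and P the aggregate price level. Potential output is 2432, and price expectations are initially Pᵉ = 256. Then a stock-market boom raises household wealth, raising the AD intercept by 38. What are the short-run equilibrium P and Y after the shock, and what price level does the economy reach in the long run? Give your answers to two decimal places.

AD shifts right: new AD is Y = 3243 − 8P. With Pᵉ = 256, SRAS is Y = 896 + 6P.
Short run: 3243 − 8P = 896 + 6P gives 2347 = 14P, so P = 167.64 and Y = 3243 − 8P = 1901.86.
Y = 1901.86 is below potential 2432; expectations adjust and SRAS shifts right until Y = 2432.
Long run: on the new AD curve, 2432 = 3243 − 8P gives P = 101.38.

Short run: P = 167.64, Y = 1901.86. Long run: P = 101.38.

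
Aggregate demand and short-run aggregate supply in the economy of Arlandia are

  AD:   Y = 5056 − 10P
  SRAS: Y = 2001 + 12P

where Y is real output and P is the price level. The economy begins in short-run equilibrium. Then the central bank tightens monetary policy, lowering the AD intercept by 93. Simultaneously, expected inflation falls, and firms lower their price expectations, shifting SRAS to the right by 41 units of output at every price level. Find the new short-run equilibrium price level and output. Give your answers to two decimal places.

P = 132.77, Y = 3635.27

After both shocks: AD is Y = 4963 − 10P and SRAS is Y = 2042 + 12P.
Setting them equal: 2921 = 22P, so P = 132.77.
Substituting into AD, Y = 3635.27.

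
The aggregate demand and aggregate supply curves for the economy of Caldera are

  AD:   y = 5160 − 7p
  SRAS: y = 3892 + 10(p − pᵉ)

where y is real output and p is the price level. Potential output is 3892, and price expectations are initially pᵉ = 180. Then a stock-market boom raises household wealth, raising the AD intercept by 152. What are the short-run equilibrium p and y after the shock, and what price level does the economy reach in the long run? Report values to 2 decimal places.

Short run: p = 189.41, y = 3986.12. Long run: p = 202.86.

AD shifts right: new AD is y = 5312 − 7p. With pᵉ = 180, SRAS is y = 2092 + 10p.
Short run: 5312 − 7p = 2092 + 10p gives 3220 = 17p, so p = 189.41 and y = 5312 − 7p = 3986.12.
y = 3986.12 is above potential 3892; expectations adjust and SRAS shifts left until y = 3892.
Long run: on the new AD curve, 3892 = 5312 − 7p gives p = 202.86.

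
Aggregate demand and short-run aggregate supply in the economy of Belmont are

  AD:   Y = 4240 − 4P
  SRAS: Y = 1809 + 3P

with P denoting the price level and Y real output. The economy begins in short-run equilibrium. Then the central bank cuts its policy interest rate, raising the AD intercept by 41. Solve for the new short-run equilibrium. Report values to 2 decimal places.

This is a positive demand shock: AD shifts right.
New AD: Y = 4281 − 4P.
Set AD = SRAS: 4281 − 4P = 1809 + 3P, so 2472 = 7P and P = 353.14.
Substituting into AD, Y = 2868.43.

P = 353.14, Y = 2868.43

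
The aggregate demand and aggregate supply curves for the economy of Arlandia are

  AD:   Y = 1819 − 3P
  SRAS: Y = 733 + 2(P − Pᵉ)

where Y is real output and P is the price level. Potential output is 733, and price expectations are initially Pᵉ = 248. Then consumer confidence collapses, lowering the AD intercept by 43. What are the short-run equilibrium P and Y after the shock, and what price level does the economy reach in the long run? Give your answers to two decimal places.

AD shifts left: new AD is Y = 1776 − 3P. With Pᵉ = 248, SRAS is Y = 237 + 2P.
Short run: 1776 − 3P = 237 + 2P gives 1539 = 5P, so P = 307.80 and Y = 1776 − 3P = 852.60.
Y = 852.60 is above potential 733; expectations adjust and SRAS shifts left until Y = 733.
Long run: on the new AD curve, 733 = 1776 − 3P gives P = 347.67.

Short run: P = 307.80, Y = 852.60. Long run: P = 347.67.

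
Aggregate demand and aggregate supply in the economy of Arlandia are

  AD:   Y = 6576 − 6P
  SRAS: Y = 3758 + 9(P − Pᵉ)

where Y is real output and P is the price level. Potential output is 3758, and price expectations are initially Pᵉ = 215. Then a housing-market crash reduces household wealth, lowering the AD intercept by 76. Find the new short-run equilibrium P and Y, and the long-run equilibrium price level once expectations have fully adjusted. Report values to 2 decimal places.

AD shifts left: new AD is Y = 6500 − 6P. With Pᵉ = 215, SRAS is Y = 1823 + 9P.
Short run: 6500 − 6P = 1823 + 9P gives 4677 = 15P, so P = 311.80 and Y = 6500 − 6P = 4629.20.
Y = 4629.20 is above potential 3758; expectations adjust and SRAS shifts left until Y = 3758.
Long run: on the new AD curve, 3758 = 6500 − 6P gives P = 457.00.

Short run: P = 311.80, Y = 4629.20. Long run: P = 457.00.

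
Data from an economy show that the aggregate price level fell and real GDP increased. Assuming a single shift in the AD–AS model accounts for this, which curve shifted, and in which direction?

P fell and Y rose. An AD shift moves P and Y in the same direction; an SRAS shift moves them in opposite directions.
Here P and Y moved in opposite directions, so the SRAS curve shifted.
Since Y rose, SRAS shifted right.

SRAS shifted right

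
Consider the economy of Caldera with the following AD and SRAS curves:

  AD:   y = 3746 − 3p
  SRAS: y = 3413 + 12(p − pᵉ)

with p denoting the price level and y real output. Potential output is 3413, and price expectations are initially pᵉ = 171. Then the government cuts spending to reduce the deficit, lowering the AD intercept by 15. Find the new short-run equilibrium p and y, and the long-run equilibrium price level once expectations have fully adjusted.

AD shifts left: new AD is y = 3731 − 3p. With pᵉ = 171, SRAS is y = 1361 + 12p.
Short run: 3731 − 3p = 1361 + 12p gives 2370 = 15p, so p = 158 and y = 3731 − 3·158 = 3257.
y = 3257 is below potential 3413; expectations adjust and SRAS shifts right until y = 3413.
Long run: on the new AD curve, 3413 = 3731 − 3p gives p = 106.

Short run: p = 158, y = 3257. Long run: p = 106.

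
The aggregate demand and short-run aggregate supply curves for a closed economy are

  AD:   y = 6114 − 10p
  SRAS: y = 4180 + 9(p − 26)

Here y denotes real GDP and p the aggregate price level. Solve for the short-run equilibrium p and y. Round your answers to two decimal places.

Write SRAS as y = 4180 + 9p − 234 = 3946 + 9p.
Set AD = SRAS: 6114 − 10p = 3946 + 9p, so 2168 = 19p and p = 114.11.
Substituting into AD, y = 6114 − 10p = 4972.95.

p = 114.11, y = 4972.95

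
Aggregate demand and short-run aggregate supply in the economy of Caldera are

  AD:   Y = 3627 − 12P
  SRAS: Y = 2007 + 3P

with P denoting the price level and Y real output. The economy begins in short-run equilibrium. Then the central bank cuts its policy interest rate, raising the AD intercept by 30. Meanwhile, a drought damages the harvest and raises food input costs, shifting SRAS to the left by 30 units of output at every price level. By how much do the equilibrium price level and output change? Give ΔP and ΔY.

ΔP = +4, ΔY = -18

After both shocks: AD is Y = 3657 − 12P and SRAS is Y = 1977 + 3P.
Setting them equal: 1680 = 15P, so P = 112.
Y = 3657 − 12·112 = 2313.
Initially P = 108, Y = 2331, so ΔP = +4 and ΔY = -18.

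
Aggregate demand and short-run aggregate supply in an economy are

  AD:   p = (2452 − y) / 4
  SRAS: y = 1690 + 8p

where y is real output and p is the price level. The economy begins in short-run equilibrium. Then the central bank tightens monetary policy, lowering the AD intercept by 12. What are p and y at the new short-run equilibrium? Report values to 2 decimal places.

p = 62.50, y = 2190.00

This is a negative demand shock: AD shifts left.
New AD: y = 2440 − 4p.
Set AD = SRAS: 2440 − 4p = 1690 + 8p, so 750 = 12p and p = 62.50.
Substituting into AD, y = 2190.00.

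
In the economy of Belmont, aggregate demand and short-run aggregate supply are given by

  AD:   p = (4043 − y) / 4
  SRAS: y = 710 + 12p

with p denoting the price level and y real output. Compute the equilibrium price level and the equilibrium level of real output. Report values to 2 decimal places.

p = 208.31, y = 3209.75

Rearrange AD to y = 4043 − 4p.
Set AD = SRAS: 4043 − 4p = 710 + 12p, so 3333 = 16p and p = 208.31.
Substituting into AD, y = 4043 − 4p = 3209.75.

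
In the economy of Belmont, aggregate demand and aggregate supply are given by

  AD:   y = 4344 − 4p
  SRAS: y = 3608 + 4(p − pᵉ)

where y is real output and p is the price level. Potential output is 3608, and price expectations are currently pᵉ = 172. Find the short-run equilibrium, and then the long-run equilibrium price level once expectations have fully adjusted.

Short run: p = 178, y = 3632. Long run: p = 184.

Short run: with pᵉ = 172, SRAS is y = 2920 + 4p. Setting AD = SRAS gives 1424 = 8p, so p = 178 and y = 4344 − 4·178 = 3632.
Output 3632 is above potential 3608, so over time expected prices rise and SRAS shifts left until y returns to 3608.
Long run: y = 3608 on the AD curve gives 3608 = 4344 − 4p, so p = 184.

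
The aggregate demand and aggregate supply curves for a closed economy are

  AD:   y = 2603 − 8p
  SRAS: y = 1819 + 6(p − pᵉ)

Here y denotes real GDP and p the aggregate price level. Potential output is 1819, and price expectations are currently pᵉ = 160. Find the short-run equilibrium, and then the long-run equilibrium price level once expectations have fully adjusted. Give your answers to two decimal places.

Short run: with pᵉ = 160, SRAS is y = 859 + 6p. Setting AD = SRAS gives 1744 = 14p, so p = 124.57 and y = 2603 − 8p = 1606.43.
Output 1606.43 is below potential 1819, so over time expected prices fall and SRAS shifts right until y returns to 1819.
Long run: y = 1819 on the AD curve gives 1819 = 2603 − 8p, so p = 98.00.

Short run: p = 124.57, y = 1606.43. Long run: p = 98.00.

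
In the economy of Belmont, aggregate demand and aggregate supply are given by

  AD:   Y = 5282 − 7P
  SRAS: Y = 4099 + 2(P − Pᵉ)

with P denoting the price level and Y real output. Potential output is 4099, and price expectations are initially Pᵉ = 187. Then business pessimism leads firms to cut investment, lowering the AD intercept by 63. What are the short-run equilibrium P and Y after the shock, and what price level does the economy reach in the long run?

Short run: P = 166, Y = 4057. Long run: P = 160.

AD shifts left: new AD is Y = 5219 − 7P. With Pᵉ = 187, SRAS is Y = 3725 + 2P.
Short run: 5219 − 7P = 3725 + 2P gives 1494 = 9P, so P = 166 and Y = 5219 − 7·166 = 4057.
Y = 4057 is below potential 4099; expectations adjust and SRAS shifts right until Y = 4099.
Long run: on the new AD curve, 4099 = 5219 − 7P gives P = 160.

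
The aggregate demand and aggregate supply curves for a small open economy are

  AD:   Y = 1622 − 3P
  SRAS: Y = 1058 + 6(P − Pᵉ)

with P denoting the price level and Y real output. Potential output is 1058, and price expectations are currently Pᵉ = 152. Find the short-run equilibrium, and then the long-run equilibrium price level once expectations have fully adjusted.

Short run: P = 164, Y = 1130. Long run: P = 188.

Short run: with Pᵉ = 152, SRAS is Y = 146 + 6P. Setting AD = SRAS gives 1476 = 9P, so P = 164 and Y = 1622 − 3·164 = 1130.
Output 1130 is above potential 1058, so over time expected prices rise and SRAS shifts left until Y returns to 1058.
Long run: Y = 1058 on the AD curve gives 1058 = 1622 − 3P, so P = 188.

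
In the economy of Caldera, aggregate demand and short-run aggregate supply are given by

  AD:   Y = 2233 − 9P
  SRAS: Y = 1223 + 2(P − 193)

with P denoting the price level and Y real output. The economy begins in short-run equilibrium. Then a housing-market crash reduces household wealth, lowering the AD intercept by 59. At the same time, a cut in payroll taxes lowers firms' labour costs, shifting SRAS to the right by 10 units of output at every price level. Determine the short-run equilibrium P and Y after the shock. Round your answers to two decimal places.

After both shocks: AD is Y = 2174 − 9P and SRAS is Y = 847 + 2P.
Setting them equal: 1327 = 11P, so P = 120.64.
Substituting into AD, Y = 1088.27.

P = 120.64, Y = 1088.27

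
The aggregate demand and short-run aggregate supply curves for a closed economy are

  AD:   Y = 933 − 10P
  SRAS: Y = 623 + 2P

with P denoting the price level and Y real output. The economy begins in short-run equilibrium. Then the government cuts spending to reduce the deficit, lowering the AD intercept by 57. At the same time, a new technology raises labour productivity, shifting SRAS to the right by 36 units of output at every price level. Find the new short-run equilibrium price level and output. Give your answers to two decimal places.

P = 18.08, Y = 695.17

After both shocks: AD is Y = 876 − 10P and SRAS is Y = 659 + 2P.
Setting them equal: 217 = 12P, so P = 18.08.
Substituting into AD, Y = 695.17.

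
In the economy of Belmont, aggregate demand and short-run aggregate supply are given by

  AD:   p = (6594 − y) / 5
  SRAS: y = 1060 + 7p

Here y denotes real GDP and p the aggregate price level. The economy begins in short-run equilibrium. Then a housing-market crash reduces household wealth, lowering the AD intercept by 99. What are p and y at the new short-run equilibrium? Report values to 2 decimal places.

This is a negative demand shock: AD shifts left.
New AD: y = 6495 − 5p.
Set AD = SRAS: 6495 − 5p = 1060 + 7p, so 5435 = 12p and p = 452.92.
Substituting into AD, y = 4230.42.

p = 452.92, y = 4230.42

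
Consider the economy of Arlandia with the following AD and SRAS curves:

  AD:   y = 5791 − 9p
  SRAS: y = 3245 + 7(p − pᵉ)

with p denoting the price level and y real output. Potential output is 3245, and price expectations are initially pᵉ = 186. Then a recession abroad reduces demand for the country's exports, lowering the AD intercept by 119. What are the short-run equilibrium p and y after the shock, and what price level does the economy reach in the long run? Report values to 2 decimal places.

AD shifts left: new AD is y = 5672 − 9p. With pᵉ = 186, SRAS is y = 1943 + 7p.
Short run: 5672 − 9p = 1943 + 7p gives 3729 = 16p, so p = 233.06 and y = 5672 − 9p = 3574.44.
y = 3574.44 is above potential 3245; expectations adjust and SRAS shifts left until y = 3245.
Long run: on the new AD curve, 3245 = 5672 − 9p gives p = 269.67.

Short run: p = 233.06, y = 3574.44. Long run: p = 269.67.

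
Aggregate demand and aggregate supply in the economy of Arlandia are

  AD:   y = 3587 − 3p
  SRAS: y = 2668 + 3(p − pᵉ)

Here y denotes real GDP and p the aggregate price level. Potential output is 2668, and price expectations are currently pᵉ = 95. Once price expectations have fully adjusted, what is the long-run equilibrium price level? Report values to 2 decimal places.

Long-run p = 306.33

Short run: with pᵉ = 95, SRAS is y = 2383 + 3p. Setting AD = SRAS gives 1204 = 6p, so p = 200.67 and y = 3587 − 3p = 2985.00.
Output 2985.00 is above potential 2668, so over time expected prices rise and SRAS shifts left until y returns to 2668.
Long run: y = 2668 on the AD curve gives 2668 = 3587 − 3p, so p = 306.33.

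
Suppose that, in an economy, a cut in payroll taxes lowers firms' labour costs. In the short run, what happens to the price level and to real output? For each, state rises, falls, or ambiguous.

This is a favourable supply shock: SRAS shifts right.
Moving along the downward-sloping AD curve, P falls and Y rises.

Price level: falls; output: rises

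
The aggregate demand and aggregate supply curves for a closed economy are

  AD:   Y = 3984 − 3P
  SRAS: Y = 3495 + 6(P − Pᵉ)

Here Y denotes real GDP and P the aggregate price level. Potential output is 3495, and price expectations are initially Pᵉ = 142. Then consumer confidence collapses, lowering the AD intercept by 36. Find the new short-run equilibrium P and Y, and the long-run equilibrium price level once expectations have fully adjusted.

Short run: P = 145, Y = 3513. Long run: P = 151.

AD shifts left: new AD is Y = 3948 − 3P. With Pᵉ = 142, SRAS is Y = 2643 + 6P.
Short run: 3948 − 3P = 2643 + 6P gives 1305 = 9P, so P = 145 and Y = 3948 − 3·145 = 3513.
Y = 3513 is above potential 3495; expectations adjust and SRAS shifts left until Y = 3495.
Long run: on the new AD curve, 3495 = 3948 − 3P gives P = 151.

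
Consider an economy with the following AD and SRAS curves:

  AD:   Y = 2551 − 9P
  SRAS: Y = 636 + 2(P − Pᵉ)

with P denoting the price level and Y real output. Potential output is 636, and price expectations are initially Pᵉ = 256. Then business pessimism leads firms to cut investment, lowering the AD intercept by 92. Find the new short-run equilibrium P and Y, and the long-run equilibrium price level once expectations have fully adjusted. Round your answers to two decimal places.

Short run: P = 212.27, Y = 548.55. Long run: P = 202.56.

AD shifts left: new AD is Y = 2459 − 9P. With Pᵉ = 256, SRAS is Y = 124 + 2P.
Short run: 2459 − 9P = 124 + 2P gives 2335 = 11P, so P = 212.27 and Y = 2459 − 9P = 548.55.
Y = 548.55 is below potential 636; expectations adjust and SRAS shifts right until Y = 636.
Long run: on the new AD curve, 636 = 2459 − 9P gives P = 202.56.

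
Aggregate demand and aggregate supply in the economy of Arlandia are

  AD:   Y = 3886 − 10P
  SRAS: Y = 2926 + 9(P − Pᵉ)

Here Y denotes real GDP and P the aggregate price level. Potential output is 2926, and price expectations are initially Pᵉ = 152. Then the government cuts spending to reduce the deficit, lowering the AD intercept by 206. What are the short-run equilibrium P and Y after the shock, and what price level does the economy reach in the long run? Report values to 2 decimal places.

AD shifts left: new AD is Y = 3680 − 10P. With Pᵉ = 152, SRAS is Y = 1558 + 9P.
Short run: 3680 − 10P = 1558 + 9P gives 2122 = 19P, so P = 111.68 and Y = 3680 − 10P = 2563.16.
Y = 2563.16 is below potential 2926; expectations adjust and SRAS shifts right until Y = 2926.
Long run: on the new AD curve, 2926 = 3680 − 10P gives P = 75.40.

Short run: P = 111.68, Y = 2563.16. Long run: P = 75.40.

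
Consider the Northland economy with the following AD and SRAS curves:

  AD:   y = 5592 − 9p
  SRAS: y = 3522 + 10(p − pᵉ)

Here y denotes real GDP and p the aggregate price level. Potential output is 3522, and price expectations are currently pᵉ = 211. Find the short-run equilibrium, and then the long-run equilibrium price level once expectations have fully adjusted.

Short run: with pᵉ = 211, SRAS is y = 1412 + 10p. Setting AD = SRAS gives 4180 = 19p, so p = 220 and y = 5592 − 9·220 = 3612.
Output 3612 is above potential 3522, so over time expected prices rise and SRAS shifts left until y returns to 3522.
Long run: y = 3522 on the AD curve gives 3522 = 5592 − 9p, so p = 230.

Short run: p = 220, y = 3612. Long run: p = 230.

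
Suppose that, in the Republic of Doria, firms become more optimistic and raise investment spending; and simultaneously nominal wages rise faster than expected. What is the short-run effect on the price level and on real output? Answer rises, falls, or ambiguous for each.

The first event is a positive demand shock: AD shifts right, which by itself pushes P up and Y up.
The second is an adverse supply shock: SRAS shifts left, which by itself pushes P up and Y down.
Both shocks push P up, so P rises. The two shocks push Y in opposite directions, so the effect on Y is ambiguous.

Price level: rises; output: ambiguous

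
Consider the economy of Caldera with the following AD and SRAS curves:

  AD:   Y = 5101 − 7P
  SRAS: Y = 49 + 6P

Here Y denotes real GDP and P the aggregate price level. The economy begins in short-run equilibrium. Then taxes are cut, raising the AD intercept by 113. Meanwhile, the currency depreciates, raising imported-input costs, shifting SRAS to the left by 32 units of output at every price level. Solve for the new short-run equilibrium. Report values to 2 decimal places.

P = 399.77, Y = 2415.62

After both shocks: AD is Y = 5214 − 7P and SRAS is Y = 17 + 6P.
Setting them equal: 5197 = 13P, so P = 399.77.
Substituting into AD, Y = 2415.62.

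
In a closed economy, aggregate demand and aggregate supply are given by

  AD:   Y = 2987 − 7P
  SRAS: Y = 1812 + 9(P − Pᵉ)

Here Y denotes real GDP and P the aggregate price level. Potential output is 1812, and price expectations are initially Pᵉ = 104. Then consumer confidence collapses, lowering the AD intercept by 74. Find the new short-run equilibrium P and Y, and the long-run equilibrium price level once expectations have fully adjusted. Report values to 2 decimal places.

AD shifts left: new AD is Y = 2913 − 7P. With Pᵉ = 104, SRAS is Y = 876 + 9P.
Short run: 2913 − 7P = 876 + 9P gives 2037 = 16P, so P = 127.31 and Y = 2913 − 7P = 2021.81.
Y = 2021.81 is above potential 1812; expectations adjust and SRAS shifts left until Y = 1812.
Long run: on the new AD curve, 1812 = 2913 − 7P gives P = 157.29.

Short run: P = 127.31, Y = 2021.81. Long run: P = 157.29.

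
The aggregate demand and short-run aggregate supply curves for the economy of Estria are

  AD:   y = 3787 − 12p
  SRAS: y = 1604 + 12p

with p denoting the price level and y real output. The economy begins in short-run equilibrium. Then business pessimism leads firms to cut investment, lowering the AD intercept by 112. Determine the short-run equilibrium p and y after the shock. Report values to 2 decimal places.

This is a negative demand shock: AD shifts left.
New AD: y = 3675 − 12p.
Set AD = SRAS: 3675 − 12p = 1604 + 12p, so 2071 = 24p and p = 86.29.
Substituting into AD, y = 2639.50.

p = 86.29, y = 2639.50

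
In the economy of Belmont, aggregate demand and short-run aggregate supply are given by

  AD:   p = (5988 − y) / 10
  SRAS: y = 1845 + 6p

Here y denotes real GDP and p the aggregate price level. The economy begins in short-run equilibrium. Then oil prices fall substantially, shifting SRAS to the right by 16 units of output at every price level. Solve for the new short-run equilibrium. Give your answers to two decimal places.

This is a positive supply shock: SRAS shifts right.
New SRAS: y = 1861 + 6p.
Set AD = SRAS: 5988 − 10p = 1861 + 6p, so 4127 = 16p and p = 257.94.
Substituting into AD, y = 3408.63.

p = 257.94, y = 3408.63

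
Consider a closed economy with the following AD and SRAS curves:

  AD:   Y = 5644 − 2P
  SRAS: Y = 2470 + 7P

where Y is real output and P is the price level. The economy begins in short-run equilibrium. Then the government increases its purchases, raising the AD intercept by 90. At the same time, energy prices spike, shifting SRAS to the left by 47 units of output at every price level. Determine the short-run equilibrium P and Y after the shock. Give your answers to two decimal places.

After both shocks: AD is Y = 5734 − 2P and SRAS is Y = 2423 + 7P.
Setting them equal: 3311 = 9P, so P = 367.89.
Substituting into AD, Y = 4998.22.

P = 367.89, Y = 4998.22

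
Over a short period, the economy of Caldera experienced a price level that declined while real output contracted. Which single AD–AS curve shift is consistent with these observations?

AD shifted left

P fell and Y fell. An AD shift moves P and Y in the same direction; an SRAS shift moves them in opposite directions.
Here P and Y moved in the same direction, so the AD curve shifted.
Since Y fell, AD shifted left.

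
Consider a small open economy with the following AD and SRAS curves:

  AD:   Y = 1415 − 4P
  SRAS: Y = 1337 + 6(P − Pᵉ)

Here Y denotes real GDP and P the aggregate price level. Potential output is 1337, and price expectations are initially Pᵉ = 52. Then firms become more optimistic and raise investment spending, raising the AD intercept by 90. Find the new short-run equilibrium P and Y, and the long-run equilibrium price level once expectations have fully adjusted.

Short run: P = 48, Y = 1313. Long run: P = 42.

AD shifts right: new AD is Y = 1505 − 4P. With Pᵉ = 52, SRAS is Y = 1025 + 6P.
Short run: 1505 − 4P = 1025 + 6P gives 480 = 10P, so P = 48 and Y = 1505 − 4·48 = 1313.
Y = 1313 is below potential 1337; expectations adjust and SRAS shifts right until Y = 1337.
Long run: on the new AD curve, 1337 = 1505 − 4P gives P = 42.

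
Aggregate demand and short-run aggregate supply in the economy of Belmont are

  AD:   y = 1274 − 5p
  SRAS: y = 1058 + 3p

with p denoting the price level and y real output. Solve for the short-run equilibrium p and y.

p = 27, y = 1139

Set AD = SRAS: 1274 − 5p = 1058 + 3p, so 216 = 8p and p = 27.
Then y = 1274 − 5·27 = 1139.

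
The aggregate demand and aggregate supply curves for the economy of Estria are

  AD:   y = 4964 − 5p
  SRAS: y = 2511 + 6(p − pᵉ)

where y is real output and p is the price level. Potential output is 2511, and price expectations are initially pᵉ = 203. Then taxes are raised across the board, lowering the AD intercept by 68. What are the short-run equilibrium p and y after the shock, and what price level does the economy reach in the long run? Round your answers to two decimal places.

AD shifts left: new AD is y = 4896 − 5p. With pᵉ = 203, SRAS is y = 1293 + 6p.
Short run: 4896 − 5p = 1293 + 6p gives 3603 = 11p, so p = 327.55 and y = 4896 − 5p = 3258.27.
y = 3258.27 is above potential 2511; expectations adjust and SRAS shifts left until y = 2511.
Long run: on the new AD curve, 2511 = 4896 − 5p gives p = 477.00.

Short run: p = 327.55, y = 3258.27. Long run: p = 477.00.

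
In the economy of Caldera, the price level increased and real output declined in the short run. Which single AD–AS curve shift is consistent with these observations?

SRAS shifted left

P rose and Y fell. An AD shift moves P and Y in the same direction; an SRAS shift moves them in opposite directions.
Here P and Y moved in opposite directions, so the SRAS curve shifted.
Since Y fell, SRAS shifted left.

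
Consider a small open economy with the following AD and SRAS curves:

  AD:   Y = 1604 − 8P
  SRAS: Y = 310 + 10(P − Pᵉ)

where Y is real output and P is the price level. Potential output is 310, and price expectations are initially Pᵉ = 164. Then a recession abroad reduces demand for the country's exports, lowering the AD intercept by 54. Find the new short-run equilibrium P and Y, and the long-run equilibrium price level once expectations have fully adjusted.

Short run: P = 160, Y = 270. Long run: P = 155.

AD shifts left: new AD is Y = 1550 − 8P. With Pᵉ = 164, SRAS is Y = 10P − 1330.
Short run: 1550 − 8P = 10P − 1330 gives 2880 = 18P, so P = 160 and Y = 1550 − 8·160 = 270.
Y = 270 is below potential 310; expectations adjust and SRAS shifts right until Y = 310.
Long run: on the new AD curve, 310 = 1550 − 8P gives P = 155.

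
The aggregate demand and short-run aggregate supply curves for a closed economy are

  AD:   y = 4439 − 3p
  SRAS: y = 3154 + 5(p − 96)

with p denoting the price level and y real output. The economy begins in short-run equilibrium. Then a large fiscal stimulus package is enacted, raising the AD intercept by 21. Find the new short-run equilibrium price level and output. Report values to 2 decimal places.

This is a positive demand shock: AD shifts right.
New AD: y = 4460 − 3p.
SRAS can be written y = 2674 + 5p.
Set AD = SRAS: 4460 − 3p = 2674 + 5p, so 1786 = 8p and p = 223.25.
Substituting into AD, y = 3790.25.

p = 223.25, y = 3790.25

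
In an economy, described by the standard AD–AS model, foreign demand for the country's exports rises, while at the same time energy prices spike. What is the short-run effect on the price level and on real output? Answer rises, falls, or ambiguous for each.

The first event is a positive demand shock: AD shifts right, which by itself pushes P up and Y up.
The second is an adverse supply shock: SRAS shifts left, which by itself pushes P up and Y down.
Both shocks push P up, so P rises. The two shocks push Y in opposite directions, so the effect on Y is ambiguous.

Price level: rises; output: ambiguous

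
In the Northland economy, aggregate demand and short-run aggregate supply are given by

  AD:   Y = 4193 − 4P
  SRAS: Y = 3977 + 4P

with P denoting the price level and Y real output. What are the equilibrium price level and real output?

P = 27, Y = 4085

Set AD = SRAS: 4193 − 4P = 3977 + 4P, so 216 = 8P and P = 27.
Then Y = 4193 − 4·27 = 4085.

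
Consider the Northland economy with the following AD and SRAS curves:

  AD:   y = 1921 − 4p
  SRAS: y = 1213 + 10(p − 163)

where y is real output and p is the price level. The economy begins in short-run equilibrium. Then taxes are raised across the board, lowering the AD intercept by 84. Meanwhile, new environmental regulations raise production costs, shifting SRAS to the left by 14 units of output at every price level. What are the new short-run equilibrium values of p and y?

p = 162, y = 1189

After both shocks: AD is y = 1837 − 4p and SRAS is y = 10p − 431.
Setting them equal: 2268 = 14p, so p = 162.
y = 1837 − 4·162 = 1189.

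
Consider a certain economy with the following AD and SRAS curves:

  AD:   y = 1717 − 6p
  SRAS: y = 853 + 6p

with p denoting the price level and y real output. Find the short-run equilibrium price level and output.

Set AD = SRAS: 1717 − 6p = 853 + 6p, so 864 = 12p and p = 72.
Then y = 1717 − 6·72 = 1285.

p = 72, y = 1285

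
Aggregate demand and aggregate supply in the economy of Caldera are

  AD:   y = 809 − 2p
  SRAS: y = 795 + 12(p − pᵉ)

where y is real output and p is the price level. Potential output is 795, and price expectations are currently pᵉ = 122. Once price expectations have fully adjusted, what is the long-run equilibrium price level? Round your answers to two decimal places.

Short run: with pᵉ = 122, SRAS is y = 12p − 669. Setting AD = SRAS gives 1478 = 14p, so p = 105.57 and y = 809 − 2p = 597.86.
Output 597.86 is below potential 795, so over time expected prices fall and SRAS shifts right until y returns to 795.
Long run: y = 795 on the AD curve gives 795 = 809 − 2p, so p = 7.00.

Long-run p = 7.00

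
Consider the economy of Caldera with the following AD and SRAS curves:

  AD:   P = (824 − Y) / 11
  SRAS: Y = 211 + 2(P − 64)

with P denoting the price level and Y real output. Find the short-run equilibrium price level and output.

Write SRAS as Y = 211 + 2P − 128 = 83 + 2P.
Rearrange AD to Y = 824 − 11P.
Set AD = SRAS: 824 − 11P = 83 + 2P, so 741 = 13P and P = 57.
Then Y = 824 − 11·57 = 197.

P = 57, Y = 197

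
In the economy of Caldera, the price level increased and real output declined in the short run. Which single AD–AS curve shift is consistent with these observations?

P rose and Y fell. An AD shift moves P and Y in the same direction; an SRAS shift moves them in opposite directions.
Here P and Y moved in opposite directions, so the SRAS curve shifted.
Since Y fell, SRAS shifted left.

SRAS shifted left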